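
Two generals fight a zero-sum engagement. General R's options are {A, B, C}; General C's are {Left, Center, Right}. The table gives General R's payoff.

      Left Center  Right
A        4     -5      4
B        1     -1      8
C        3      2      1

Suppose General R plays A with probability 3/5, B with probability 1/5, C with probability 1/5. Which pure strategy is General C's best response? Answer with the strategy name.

If General C plays Left, General R's expected payoff is (3/5)·4 + (1/5)·1 + (1/5)·3 = 16/5.
If General C plays Center, General R's expected payoff is (3/5)·(-5) + (1/5)·(-1) + (1/5)·2 = -14/5.
If General C plays Right, General R's expected payoff is (3/5)·4 + (1/5)·8 + (1/5)·1 = 21/5.
General C minimizes General R's payoff; the smallest is -14/5, so the best response is Center.

Center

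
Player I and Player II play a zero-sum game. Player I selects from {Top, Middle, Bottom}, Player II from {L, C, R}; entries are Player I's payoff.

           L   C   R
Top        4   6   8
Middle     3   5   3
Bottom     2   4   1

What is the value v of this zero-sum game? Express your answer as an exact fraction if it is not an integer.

Row minima: Top → 4, Middle → 3, Bottom → 1; maximin = 4.
Column maxima: L → 4, C → 6, R → 8; minimax = 4.
Since maximin = minimax = 4, there is a saddle point and the value is 4.

4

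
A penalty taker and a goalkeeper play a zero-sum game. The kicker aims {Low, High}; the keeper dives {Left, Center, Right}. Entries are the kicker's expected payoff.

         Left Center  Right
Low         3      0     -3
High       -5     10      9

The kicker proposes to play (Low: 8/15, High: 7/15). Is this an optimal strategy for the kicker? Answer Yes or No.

No

Against Left this mix gives (8/15)·3 + (7/15)·(-5) = -11/15.
Against Center this mix gives (8/15)·0 + (7/15)·10 = 14/3.
Against Right this mix gives (8/15)·(-3) + (7/15)·9 = 13/5.
The keeper will play Left, holding the kicker to -11/15. Shifting weight toward the row that does better against Left would raise this floor (the equalizing mix achieves 3/5 against both Left and Right), so the proposed strategy is not optimal.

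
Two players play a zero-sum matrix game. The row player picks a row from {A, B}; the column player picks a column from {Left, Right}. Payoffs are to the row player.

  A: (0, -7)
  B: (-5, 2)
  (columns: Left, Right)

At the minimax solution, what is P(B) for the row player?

1/2

Row minima: A → -7, B → -5; maximin = -5.
Column maxima: Left → 0, Right → 2; minimax = 0.
-5 ≠ 0, so there is no saddle point; optimal play is mixed.
Let the row player play A with probability p. Expected payoff against Left: 0p + (-5)(1−p) = 5p − 5; against Right: (-7)p + 2(1−p) = −9p + 2.
Setting these equal: 5p − 5 = −9p + 2 ⇒ 14p = 7 ⇒ p = 1/2, and the value is (5)·(1/2) − 5 = -5/2.
For the column player: with q = P(Left), equating A's and B's payoffs gives 7q − 7 = −7q + 2 ⇒ q = 9/14.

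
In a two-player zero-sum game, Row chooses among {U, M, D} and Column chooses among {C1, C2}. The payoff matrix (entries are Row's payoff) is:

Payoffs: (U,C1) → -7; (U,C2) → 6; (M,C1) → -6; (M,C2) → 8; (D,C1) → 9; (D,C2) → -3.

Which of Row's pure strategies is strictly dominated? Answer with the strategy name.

M gives a strictly higher payoff than U against every column: -6 > -7, 8 > 6.
So U is strictly dominated and Row never plays it.

U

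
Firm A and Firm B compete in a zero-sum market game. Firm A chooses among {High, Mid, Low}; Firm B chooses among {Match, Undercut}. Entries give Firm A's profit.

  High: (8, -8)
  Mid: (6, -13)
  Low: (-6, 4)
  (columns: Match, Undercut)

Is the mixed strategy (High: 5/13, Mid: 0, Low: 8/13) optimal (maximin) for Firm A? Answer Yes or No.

Against Match this mix gives (5/13)·8 + (8/13)·(-6) = -8/13.
Against Undercut this mix gives (5/13)·(-8) + (8/13)·4 = -8/13.
All of Firm B's active replies (Match, Undercut) yield -8/13, and no column does worse for Firm A. The mix makes Firm B indifferent and guarantees -8/13, so it is optimal.

Yes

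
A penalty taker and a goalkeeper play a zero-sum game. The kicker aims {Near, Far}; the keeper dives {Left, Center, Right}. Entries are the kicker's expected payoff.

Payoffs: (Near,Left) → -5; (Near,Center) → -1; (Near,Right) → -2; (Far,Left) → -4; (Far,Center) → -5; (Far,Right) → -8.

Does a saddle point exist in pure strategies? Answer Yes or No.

No

Row minima: Near → -5, Far → -8; maximin = -5.
Column maxima: Left → -4, Center → -1, Right → -2; minimax = -4.
-5 ≠ -4, so no pure-strategy equilibrium exists.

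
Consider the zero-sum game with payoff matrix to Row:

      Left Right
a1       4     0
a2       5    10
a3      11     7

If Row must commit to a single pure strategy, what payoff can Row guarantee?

7

Row minima: a1 → 0, a2 → 5, a3 → 7.
The best of these is 7.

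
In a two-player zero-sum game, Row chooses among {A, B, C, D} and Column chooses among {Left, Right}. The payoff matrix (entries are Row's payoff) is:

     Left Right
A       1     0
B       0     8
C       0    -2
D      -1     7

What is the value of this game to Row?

Row minima: A → 0, B → 0, C → -2, D → -1; maximin = 0.
Column maxima: Left → 1, Right → 8; minimax = 1.
0 ≠ 1, so there is no saddle point; optimal play is mixed.
C is strictly dominated by A, so Row never plays it.
D is strictly dominated by B, so Row never plays it.
On the remaining 2×2 (A, B vs Left, Right):
Let Row play A with probability p. Expected payoff against Left: 1p + 0(1−p) = p; against Right: 0p + 8(1−p) = −8p + 8.
Setting these equal: p = −8p + 8 ⇒ 9p = 8 ⇒ p = 8/9, and the value is (1)·(8/9) = 8/9.
For Column: with q = P(Left), equating A's and B's payoffs gives q = −8q + 8 ⇒ q = 8/9.

8/9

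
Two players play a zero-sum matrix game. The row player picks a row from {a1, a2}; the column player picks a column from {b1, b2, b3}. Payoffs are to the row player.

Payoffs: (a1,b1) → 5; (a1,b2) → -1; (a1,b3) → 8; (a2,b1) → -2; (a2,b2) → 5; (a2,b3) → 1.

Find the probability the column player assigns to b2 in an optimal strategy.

Row minima: a1 → -1, a2 → -2; maximin = -1.
Column maxima: b1 → 5, b2 → 5, b3 → 8; minimax = 5.
-1 ≠ 5, so there is no saddle point; optimal play is mixed.
b3 is strictly dominated by b1 (it gives the row player strictly more in every row), so the column player never plays it.
On the remaining 2×2 (a1, a2 vs b1, b2):
Let the row player play a1 with probability p. Expected payoff against b1: 5p + (-2)(1−p) = 7p − 2; against b2: (-1)p + 5(1−p) = −6p + 5.
Setting these equal: 7p − 2 = −6p + 5 ⇒ 13p = 7 ⇒ p = 7/13, and the value is (7)·(7/13) − 2 = 23/13.
For the column player: with q = P(b1), equating a1's and a2's payoffs gives 6q − 1 = −7q + 5 ⇒ q = 6/13.

7/13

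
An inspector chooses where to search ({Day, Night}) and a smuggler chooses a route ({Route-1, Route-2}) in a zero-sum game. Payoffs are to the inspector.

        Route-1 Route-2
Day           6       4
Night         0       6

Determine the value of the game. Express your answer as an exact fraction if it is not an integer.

9/2

Row minima: Day → 4, Night → 0; maximin = 4.
Column maxima: Route-1 → 6, Route-2 → 6; minimax = 6.
4 ≠ 6, so there is no saddle point; optimal play is mixed.
Let the inspector play Day with probability p. Expected payoff against Route-1: 6p + 0(1−p) = 6p; against Route-2: 4p + 6(1−p) = −2p + 6.
Setting these equal: 6p = −2p + 6 ⇒ 8p = 6 ⇒ p = 3/4, and the value is (6)·(3/4) = 9/2.
For the smuggler: with q = P(Route-1), equating Day's and Night's payoffs gives 2q + 4 = −6q + 6 ⇒ q = 1/4.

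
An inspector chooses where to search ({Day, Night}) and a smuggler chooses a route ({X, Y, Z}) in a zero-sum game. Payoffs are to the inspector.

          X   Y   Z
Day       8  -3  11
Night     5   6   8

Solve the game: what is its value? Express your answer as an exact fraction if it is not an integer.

21/4

Row minima: Day → -3, Night → 5; maximin = 5.
Column maxima: X → 8, Y → 6, Z → 11; minimax = 6.
5 ≠ 6, so there is no saddle point; optimal play is mixed.
Z is strictly dominated by X (it gives the inspector strictly more in every row), so the smuggler never plays it.
On the remaining 2×2 (Day, Night vs X, Y):
Let the inspector play Day with probability p. Expected payoff against X: 8p + 5(1−p) = 3p + 5; against Y: (-3)p + 6(1−p) = −9p + 6.
Setting these equal: 3p + 5 = −9p + 6 ⇒ 12p = 1 ⇒ p = 1/12, and the value is (3)·(1/12) + 5 = 21/4.
For the smuggler: with q = P(X), equating Day's and Night's payoffs gives 11q − 3 = −q + 6 ⇒ q = 3/4.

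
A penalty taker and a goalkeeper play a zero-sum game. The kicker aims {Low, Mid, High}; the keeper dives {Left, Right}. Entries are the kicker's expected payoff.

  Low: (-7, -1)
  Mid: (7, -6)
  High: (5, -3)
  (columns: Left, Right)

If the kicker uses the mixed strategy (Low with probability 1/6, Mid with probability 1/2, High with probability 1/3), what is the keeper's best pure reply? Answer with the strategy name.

Right

If the keeper plays Left, the kicker's expected payoff is (1/6)·(-7) + (1/2)·7 + (1/3)·5 = 4.
If the keeper plays Right, the kicker's expected payoff is (1/6)·(-1) + (1/2)·(-6) + (1/3)·(-3) = -25/6.
The keeper minimizes the kicker's payoff; the smallest is -25/6, so the best response is Right.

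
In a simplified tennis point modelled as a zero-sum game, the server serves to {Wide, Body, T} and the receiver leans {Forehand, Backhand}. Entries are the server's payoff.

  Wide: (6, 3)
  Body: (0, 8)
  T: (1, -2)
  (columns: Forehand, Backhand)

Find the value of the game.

48/11

Row minima: Wide → 3, Body → 0, T → -2; maximin = 3.
Column maxima: Forehand → 6, Backhand → 8; minimax = 6.
3 ≠ 6, so there is no saddle point; optimal play is mixed.
T is strictly dominated by Wide, so the server never plays it.
On the remaining 2×2 (Wide, Body vs Forehand, Backhand):
Let the server play Wide with probability p. Expected payoff against Forehand: 6p + 0(1−p) = 6p; against Backhand: 3p + 8(1−p) = −5p + 8.
Setting these equal: 6p = −5p + 8 ⇒ 11p = 8 ⇒ p = 8/11, and the value is (6)·(8/11) = 48/11.
For the receiver: with q = P(Forehand), equating Wide's and Body's payoffs gives 3q + 3 = −8q + 8 ⇒ q = 5/11.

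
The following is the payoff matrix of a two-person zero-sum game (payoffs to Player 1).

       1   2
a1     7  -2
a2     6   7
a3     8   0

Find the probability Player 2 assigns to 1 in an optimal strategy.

Row minima: a1 → -2, a2 → 6, a3 → 0; maximin = 6.
Column maxima: 1 → 8, 2 → 7; minimax = 7.
6 ≠ 7, so there is no saddle point; optimal play is mixed.
a1 is strictly dominated by a3, so Player 1 never plays it.
On the remaining 2×2 (a2, a3 vs 1, 2):
Let Player 1 play a2 with probability p. Expected payoff against 1: 6p + 8(1−p) = −2p + 8; against 2: 7p + 0(1−p) = 7p.
Setting these equal: −2p + 8 = 7p ⇒ −9p = -8 ⇒ p = 8/9, and the value is (-2)·(8/9) + 8 = 56/9.
For Player 2: with q = P(1), equating a2's and a3's payoffs gives −q + 7 = 8q ⇒ q = 7/9.

7/9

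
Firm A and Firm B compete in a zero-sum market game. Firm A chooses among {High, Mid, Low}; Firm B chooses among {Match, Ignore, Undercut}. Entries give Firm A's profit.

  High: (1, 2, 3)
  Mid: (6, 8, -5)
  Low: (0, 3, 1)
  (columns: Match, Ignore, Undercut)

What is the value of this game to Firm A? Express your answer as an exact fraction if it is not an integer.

23/13

Row minima: High → 1, Mid → -5, Low → 0; maximin = 1.
Column maxima: Match → 6, Ignore → 8, Undercut → 3; minimax = 3.
1 ≠ 3, so there is no saddle point; optimal play is mixed.
Ignore is strictly dominated by Match (it gives Firm A strictly more in every row), so Firm B never plays it.
With Ignore eliminated, Low is strictly dominated by High (High gives Firm A strictly more in every remaining column), so Firm A never plays it.
On the remaining 2×2 (High, Mid vs Match, Undercut):
Let Firm A play High with probability p. Expected payoff against Match: 1p + 6(1−p) = −5p + 6; against Undercut: 3p + (-5)(1−p) = 8p − 5.
Setting these equal: −5p + 6 = 8p − 5 ⇒ −13p = -11 ⇒ p = 11/13, and the value is (-5)·(11/13) + 6 = 23/13.
For Firm B: with q = P(Match), equating High's and Mid's payoffs gives −2q + 3 = 11q − 5 ⇒ q = 8/13.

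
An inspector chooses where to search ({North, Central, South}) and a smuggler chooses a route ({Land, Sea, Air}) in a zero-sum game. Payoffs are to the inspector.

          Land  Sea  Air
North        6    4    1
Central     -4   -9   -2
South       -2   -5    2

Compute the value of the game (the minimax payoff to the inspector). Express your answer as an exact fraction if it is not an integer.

13/10

Row minima: North → 1, Central → -9, South → -5; maximin = 1.
Column maxima: Land → 6, Sea → 4, Air → 2; minimax = 2.
1 ≠ 2, so there is no saddle point; optimal play is mixed.
Central is strictly dominated by North, so the inspector never plays it.
Land is strictly dominated by Sea (it gives the inspector strictly more in every row), so the smuggler never plays it.
On the remaining 2×2 (North, South vs Sea, Air):
Let the inspector play North with probability p. Expected payoff against Sea: 4p + (-5)(1−p) = 9p − 5; against Air: 1p + 2(1−p) = −p + 2.
Setting these equal: 9p − 5 = −p + 2 ⇒ 10p = 7 ⇒ p = 7/10, and the value is (9)·(7/10) − 5 = 13/10.
For the smuggler: with q = P(Sea), equating North's and South's payoffs gives 3q + 1 = −7q + 2 ⇒ q = 1/10.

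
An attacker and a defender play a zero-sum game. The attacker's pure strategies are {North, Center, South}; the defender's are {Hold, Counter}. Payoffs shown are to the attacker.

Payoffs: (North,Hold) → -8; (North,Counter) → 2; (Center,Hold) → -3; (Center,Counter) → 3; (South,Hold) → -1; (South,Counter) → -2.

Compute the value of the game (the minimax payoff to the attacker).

-9/7

Row minima: North → -8, Center → -3, South → -2; maximin = -2.
Column maxima: Hold → -1, Counter → 3; minimax = -1.
-2 ≠ -1, so there is no saddle point; optimal play is mixed.
North is strictly dominated by Center, so the attacker never plays it.
On the remaining 2×2 (Center, South vs Hold, Counter):
Let the attacker play Center with probability p. Expected payoff against Hold: (-3)p + (-1)(1−p) = −2p − 1; against Counter: 3p + (-2)(1−p) = 5p − 2.
Setting these equal: −2p − 1 = 5p − 2 ⇒ −7p = -1 ⇒ p = 1/7, and the value is (-2)·(1/7) − 1 = -9/7.
For the defender: with q = P(Hold), equating Center's and South's payoffs gives −6q + 3 = q − 2 ⇒ q = 5/7.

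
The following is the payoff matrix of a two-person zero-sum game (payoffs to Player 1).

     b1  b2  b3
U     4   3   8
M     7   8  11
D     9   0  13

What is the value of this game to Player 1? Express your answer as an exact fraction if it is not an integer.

36/5

Row minima: U → 3, M → 7, D → 0; maximin = 7.
Column maxima: b1 → 9, b2 → 8, b3 → 13; minimax = 8.
7 ≠ 8, so there is no saddle point; optimal play is mixed.
U is strictly dominated by M, so Player 1 never plays it.
b3 is strictly dominated by b1 (it gives Player 1 strictly more in every row), so Player 2 never plays it.
On the remaining 2×2 (M, D vs b1, b2):
Let Player 1 play M with probability p. Expected payoff against b1: 7p + 9(1−p) = −2p + 9; against b2: 8p + 0(1−p) = 8p.
Setting these equal: −2p + 9 = 8p ⇒ −10p = -9 ⇒ p = 9/10, and the value is (-2)·(9/10) + 9 = 36/5.
For Player 2: with q = P(b1), equating M's and D's payoffs gives −q + 8 = 9q ⇒ q = 4/5.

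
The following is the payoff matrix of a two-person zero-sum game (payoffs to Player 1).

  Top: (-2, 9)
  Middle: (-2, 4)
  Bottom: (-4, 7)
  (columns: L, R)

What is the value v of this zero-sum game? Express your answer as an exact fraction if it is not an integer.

-2

Row minima: Top → -2, Middle → -2, Bottom → -4; maximin = -2.
Column maxima: L → -2, R → 9; minimax = -2.
Since maximin = minimax = -2, there is a saddle point and the value is -2.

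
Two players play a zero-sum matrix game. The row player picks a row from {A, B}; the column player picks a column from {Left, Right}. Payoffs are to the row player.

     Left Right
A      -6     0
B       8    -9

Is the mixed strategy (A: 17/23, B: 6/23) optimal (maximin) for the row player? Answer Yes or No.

Yes

Against Left this mix gives (17/23)·(-6) + (6/23)·8 = -54/23.
Against Right this mix gives (17/23)·0 + (6/23)·(-9) = -54/23.
All of the column player's active replies (Left, Right) yield -54/23, and no column does worse for the row player. The mix makes the column player indifferent and guarantees -54/23, so it is optimal.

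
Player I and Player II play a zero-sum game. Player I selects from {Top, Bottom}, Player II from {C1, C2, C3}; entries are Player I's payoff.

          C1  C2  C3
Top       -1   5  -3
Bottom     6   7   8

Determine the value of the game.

Row minima: Top → -3, Bottom → 6; maximin = 6.
Column maxima: C1 → 6, C2 → 7, C3 → 8; minimax = 6.
Since maximin = minimax = 6, there is a saddle point and the value is 6.

6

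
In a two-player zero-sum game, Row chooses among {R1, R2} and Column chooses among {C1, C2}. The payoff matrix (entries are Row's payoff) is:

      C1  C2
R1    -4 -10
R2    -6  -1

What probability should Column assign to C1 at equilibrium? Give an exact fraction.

9/11

Row minima: R1 → -10, R2 → -6; maximin = -6.
Column maxima: C1 → -4, C2 → -1; minimax = -4.
-6 ≠ -4, so there is no saddle point; optimal play is mixed.
Let Row play R1 with probability p. Expected payoff against C1: (-4)p + (-6)(1−p) = 2p − 6; against C2: (-10)p + (-1)(1−p) = −9p − 1.
Setting these equal: 2p − 6 = −9p − 1 ⇒ 11p = 5 ⇒ p = 5/11, and the value is (2)·(5/11) − 6 = -56/11.
For Column: with q = P(C1), equating R1's and R2's payoffs gives 6q − 10 = −5q − 1 ⇒ q = 9/11.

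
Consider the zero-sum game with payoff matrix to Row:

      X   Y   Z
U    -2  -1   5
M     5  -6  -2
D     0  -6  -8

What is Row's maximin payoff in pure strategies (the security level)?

-2

Row minima: U → -2, M → -6, D → -8.
The best of these is -2.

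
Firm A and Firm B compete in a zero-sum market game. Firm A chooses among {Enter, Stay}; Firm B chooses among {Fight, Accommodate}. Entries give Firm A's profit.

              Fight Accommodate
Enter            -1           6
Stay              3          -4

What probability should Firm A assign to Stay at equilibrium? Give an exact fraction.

Row minima: Enter → -1, Stay → -4; maximin = -1.
Column maxima: Fight → 3, Accommodate → 6; minimax = 3.
-1 ≠ 3, so there is no saddle point; optimal play is mixed.
Let Firm A play Enter with probability p. Expected payoff against Fight: (-1)p + 3(1−p) = −4p + 3; against Accommodate: 6p + (-4)(1−p) = 10p − 4.
Setting these equal: −4p + 3 = 10p − 4 ⇒ −14p = -7 ⇒ p = 1/2, and the value is (-4)·(1/2) + 3 = 1.
For Firm B: with q = P(Fight), equating Enter's and Stay's payoffs gives −7q + 6 = 7q − 4 ⇒ q = 5/7.

1/2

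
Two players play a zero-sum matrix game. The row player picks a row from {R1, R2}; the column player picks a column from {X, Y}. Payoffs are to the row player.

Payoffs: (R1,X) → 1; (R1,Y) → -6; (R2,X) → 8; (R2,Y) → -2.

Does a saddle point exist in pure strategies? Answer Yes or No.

Row minima: R1 → -6, R2 → -2; maximin = -2.
Column maxima: X → 8, Y → -2; minimax = -2.
maximin = minimax = -2, so a saddle point exists.

Yes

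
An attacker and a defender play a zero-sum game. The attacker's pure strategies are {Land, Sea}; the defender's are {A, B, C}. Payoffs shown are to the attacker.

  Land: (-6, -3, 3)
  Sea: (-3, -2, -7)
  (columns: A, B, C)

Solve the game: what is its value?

-51/13

Row minima: Land → -6, Sea → -7; maximin = -6.
Column maxima: A → -3, B → -2, C → 3; minimax = -3.
-6 ≠ -3, so there is no saddle point; optimal play is mixed.
B is strictly dominated by A (it gives the attacker strictly more in every row), so the defender never plays it.
On the remaining 2×2 (Land, Sea vs A, C):
Let the attacker play Land with probability p. Expected payoff against A: (-6)p + (-3)(1−p) = −3p − 3; against C: 3p + (-7)(1−p) = 10p − 7.
Setting these equal: −3p − 3 = 10p − 7 ⇒ −13p = -4 ⇒ p = 4/13, and the value is (-3)·(4/13) − 3 = -51/13.
For the defender: with q = P(A), equating Land's and Sea's payoffs gives −9q + 3 = 4q − 7 ⇒ q = 10/13.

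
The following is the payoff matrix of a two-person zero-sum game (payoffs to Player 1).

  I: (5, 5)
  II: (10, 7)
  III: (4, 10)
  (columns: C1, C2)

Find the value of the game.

8

Row minima: I → 5, II → 7, III → 4; maximin = 7.
Column maxima: C1 → 10, C2 → 10; minimax = 10.
7 ≠ 10, so there is no saddle point; optimal play is mixed.
I is strictly dominated by II, so Player 1 never plays it.
On the remaining 2×2 (II, III vs C1, C2):
Let Player 1 play II with probability p. Expected payoff against C1: 10p + 4(1−p) = 6p + 4; against C2: 7p + 10(1−p) = −3p + 10.
Setting these equal: 6p + 4 = −3p + 10 ⇒ 9p = 6 ⇒ p = 2/3, and the value is (6)·(2/3) + 4 = 8.
For Player 2: with q = P(C1), equating II's and III's payoffs gives 3q + 7 = −6q + 10 ⇒ q = 1/3.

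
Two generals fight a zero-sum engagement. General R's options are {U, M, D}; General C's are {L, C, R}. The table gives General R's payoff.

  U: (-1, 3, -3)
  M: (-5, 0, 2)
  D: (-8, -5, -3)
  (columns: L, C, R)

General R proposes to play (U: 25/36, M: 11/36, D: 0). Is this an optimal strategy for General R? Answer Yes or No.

No

Against L this mix gives (25/36)·(-1) + (11/36)·(-5) = -20/9.
Against C this mix gives (25/36)·3 + (11/36)·0 = 25/12.
Against R this mix gives (25/36)·(-3) + (11/36)·2 = -53/36.
General C will play L, holding General R to -20/9. Shifting weight toward the row that does better against L would raise this floor (the equalizing mix achieves -17/9 against both L and R), so the proposed strategy is not optimal.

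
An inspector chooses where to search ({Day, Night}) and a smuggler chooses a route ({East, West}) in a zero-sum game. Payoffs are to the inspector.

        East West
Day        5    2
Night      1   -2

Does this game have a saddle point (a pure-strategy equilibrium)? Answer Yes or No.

Yes

Row minima: Day → 2, Night → -2; maximin = 2.
Column maxima: East → 5, West → 2; minimax = 2.
maximin = minimax = 2, so a saddle point exists.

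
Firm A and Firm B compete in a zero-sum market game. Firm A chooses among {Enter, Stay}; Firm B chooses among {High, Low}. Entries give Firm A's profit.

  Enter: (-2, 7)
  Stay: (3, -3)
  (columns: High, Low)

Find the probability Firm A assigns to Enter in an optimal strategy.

2/5

Row minima: Enter → -2, Stay → -3; maximin = -2.
Column maxima: High → 3, Low → 7; minimax = 3.
-2 ≠ 3, so there is no saddle point; optimal play is mixed.
Let Firm A play Enter with probability p. Expected payoff against High: (-2)p + 3(1−p) = −5p + 3; against Low: 7p + (-3)(1−p) = 10p − 3.
Setting these equal: −5p + 3 = 10p − 3 ⇒ −15p = -6 ⇒ p = 2/5, and the value is (-5)·(2/5) + 3 = 1.
For Firm B: with q = P(High), equating Enter's and Stay's payoffs gives −9q + 7 = 6q − 3 ⇒ q = 2/3.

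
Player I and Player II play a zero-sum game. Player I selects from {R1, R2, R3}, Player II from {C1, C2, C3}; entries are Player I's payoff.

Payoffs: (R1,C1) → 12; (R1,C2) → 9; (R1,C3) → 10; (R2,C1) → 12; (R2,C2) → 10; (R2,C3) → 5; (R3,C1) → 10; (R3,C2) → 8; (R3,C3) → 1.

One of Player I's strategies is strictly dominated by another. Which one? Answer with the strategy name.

R1 gives a strictly higher payoff than R3 against every column: 12 > 10, 9 > 8, 10 > 1.
So R3 is strictly dominated and Player I never plays it.

R3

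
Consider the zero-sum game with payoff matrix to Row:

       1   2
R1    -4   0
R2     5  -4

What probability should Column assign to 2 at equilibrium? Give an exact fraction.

Row minima: R1 → -4, R2 → -4; maximin = -4.
Column maxima: 1 → 5, 2 → 0; minimax = 0.
-4 ≠ 0, so there is no saddle point; optimal play is mixed.
Let Row play R1 with probability p. Expected payoff against 1: (-4)p + 5(1−p) = −9p + 5; against 2: 0p + (-4)(1−p) = 4p − 4.
Setting these equal: −9p + 5 = 4p − 4 ⇒ −13p = -9 ⇒ p = 9/13, and the value is (-9)·(9/13) + 5 = -16/13.
For Column: with q = P(1), equating R1's and R2's payoffs gives −4q = 9q − 4 ⇒ q = 4/13.

9/13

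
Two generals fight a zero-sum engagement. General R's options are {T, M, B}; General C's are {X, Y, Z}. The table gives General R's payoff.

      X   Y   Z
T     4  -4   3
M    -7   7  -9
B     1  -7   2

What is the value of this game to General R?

-15/23

Row minima: T → -4, M → -9, B → -7; maximin = -4.
Column maxima: X → 4, Y → 7, Z → 3; minimax = 3.
-4 ≠ 3, so there is no saddle point; optimal play is mixed.
B is strictly dominated by T, so General R never plays it.
With B eliminated, X is strictly dominated by Z (it gives General R strictly more in every remaining row), so General C never plays it.
On the remaining 2×2 (T, M vs Y, Z):
Let General R play T with probability p. Expected payoff against Y: (-4)p + 7(1−p) = −11p + 7; against Z: 3p + (-9)(1−p) = 12p − 9.
Setting these equal: −11p + 7 = 12p − 9 ⇒ −23p = -16 ⇒ p = 16/23, and the value is (-11)·(16/23) + 7 = -15/23.
For General C: with q = P(Y), equating T's and M's payoffs gives −7q + 3 = 16q − 9 ⇒ q = 12/23.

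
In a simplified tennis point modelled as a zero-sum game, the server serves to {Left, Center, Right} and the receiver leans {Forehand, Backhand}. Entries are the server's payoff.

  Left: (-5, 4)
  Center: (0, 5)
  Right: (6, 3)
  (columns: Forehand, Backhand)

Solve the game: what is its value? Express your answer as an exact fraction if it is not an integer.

Row minima: Left → -5, Center → 0, Right → 3; maximin = 3.
Column maxima: Forehand → 6, Backhand → 5; minimax = 5.
3 ≠ 5, so there is no saddle point; optimal play is mixed.
Left is strictly dominated by Center, so the server never plays it.
On the remaining 2×2 (Center, Right vs Forehand, Backhand):
Let the server play Center with probability p. Expected payoff against Forehand: 0p + 6(1−p) = −6p + 6; against Backhand: 5p + 3(1−p) = 2p + 3.
Setting these equal: −6p + 6 = 2p + 3 ⇒ −8p = -3 ⇒ p = 3/8, and the value is (-6)·(3/8) + 6 = 15/4.
For the receiver: with q = P(Forehand), equating Center's and Right's payoffs gives −5q + 5 = 3q + 3 ⇒ q = 1/4.

15/4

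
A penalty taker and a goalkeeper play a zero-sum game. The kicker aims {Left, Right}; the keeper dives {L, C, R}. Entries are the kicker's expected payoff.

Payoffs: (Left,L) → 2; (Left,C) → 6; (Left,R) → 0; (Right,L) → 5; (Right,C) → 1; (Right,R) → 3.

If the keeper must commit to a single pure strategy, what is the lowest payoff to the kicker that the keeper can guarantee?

Column maxima: L → 5, C → 6, R → 3.
The smallest of these is 3.

3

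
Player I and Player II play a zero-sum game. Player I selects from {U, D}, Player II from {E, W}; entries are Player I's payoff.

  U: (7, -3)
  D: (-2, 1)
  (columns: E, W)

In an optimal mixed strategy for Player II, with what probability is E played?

Row minima: U → -3, D → -2; maximin = -2.
Column maxima: E → 7, W → 1; minimax = 1.
-2 ≠ 1, so there is no saddle point; optimal play is mixed.
Let Player I play U with probability p. Expected payoff against E: 7p + (-2)(1−p) = 9p − 2; against W: (-3)p + 1(1−p) = −4p + 1.
Setting these equal: 9p − 2 = −4p + 1 ⇒ 13p = 3 ⇒ p = 3/13, and the value is (9)·(3/13) − 2 = 1/13.
For Player II: with q = P(E), equating U's and D's payoffs gives 10q − 3 = −3q + 1 ⇒ q = 4/13.

4/13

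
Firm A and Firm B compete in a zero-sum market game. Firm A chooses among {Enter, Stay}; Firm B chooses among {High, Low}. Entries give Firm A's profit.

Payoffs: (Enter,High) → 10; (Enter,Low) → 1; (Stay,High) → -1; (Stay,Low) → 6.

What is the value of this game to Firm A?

61/16

Row minima: Enter → 1, Stay → -1; maximin = 1.
Column maxima: High → 10, Low → 6; minimax = 6.
1 ≠ 6, so there is no saddle point; optimal play is mixed.
Let Firm A play Enter with probability p. Expected payoff against High: 10p + (-1)(1−p) = 11p − 1; against Low: 1p + 6(1−p) = −5p + 6.
Setting these equal: 11p − 1 = −5p + 6 ⇒ 16p = 7 ⇒ p = 7/16, and the value is (11)·(7/16) − 1 = 61/16.
For Firm B: with q = P(High), equating Enter's and Stay's payoffs gives 9q + 1 = −7q + 6 ⇒ q = 5/16.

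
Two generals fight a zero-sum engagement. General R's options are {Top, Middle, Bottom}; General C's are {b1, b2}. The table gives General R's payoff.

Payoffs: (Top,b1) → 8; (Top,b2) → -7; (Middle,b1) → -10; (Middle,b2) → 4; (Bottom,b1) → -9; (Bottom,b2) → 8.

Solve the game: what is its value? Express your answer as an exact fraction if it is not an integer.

Row minima: Top → -7, Middle → -10, Bottom → -9; maximin = -7.
Column maxima: b1 → 8, b2 → 8; minimax = 8.
-7 ≠ 8, so there is no saddle point; optimal play is mixed.
Middle is strictly dominated by Bottom, so General R never plays it.
On the remaining 2×2 (Top, Bottom vs b1, b2):
Let General R play Top with probability p. Expected payoff against b1: 8p + (-9)(1−p) = 17p − 9; against b2: (-7)p + 8(1−p) = −15p + 8.
Setting these equal: 17p − 9 = −15p + 8 ⇒ 32p = 17 ⇒ p = 17/32, and the value is (17)·(17/32) − 9 = 1/32.
For General C: with q = P(b1), equating Top's and Bottom's payoffs gives 15q − 7 = −17q + 8 ⇒ q = 15/32.

1/32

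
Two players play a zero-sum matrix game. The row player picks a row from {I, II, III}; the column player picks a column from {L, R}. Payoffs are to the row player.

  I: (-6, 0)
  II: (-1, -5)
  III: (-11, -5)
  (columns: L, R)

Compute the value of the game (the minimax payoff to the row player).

Row minima: I → -6, II → -5, III → -11; maximin = -5.
Column maxima: L → -1, R → 0; minimax = -1.
-5 ≠ -1, so there is no saddle point; optimal play is mixed.
III is strictly dominated by I, so the row player never plays it.
On the remaining 2×2 (I, II vs L, R):
Let the row player play I with probability p. Expected payoff against L: (-6)p + (-1)(1−p) = −5p − 1; against R: 0p + (-5)(1−p) = 5p − 5.
Setting these equal: −5p − 1 = 5p − 5 ⇒ −10p = -4 ⇒ p = 2/5, and the value is (-5)·(2/5) − 1 = -3.
For the column player: with q = P(L), equating I's and II's payoffs gives −6q = 4q − 5 ⇒ q = 1/2.

-3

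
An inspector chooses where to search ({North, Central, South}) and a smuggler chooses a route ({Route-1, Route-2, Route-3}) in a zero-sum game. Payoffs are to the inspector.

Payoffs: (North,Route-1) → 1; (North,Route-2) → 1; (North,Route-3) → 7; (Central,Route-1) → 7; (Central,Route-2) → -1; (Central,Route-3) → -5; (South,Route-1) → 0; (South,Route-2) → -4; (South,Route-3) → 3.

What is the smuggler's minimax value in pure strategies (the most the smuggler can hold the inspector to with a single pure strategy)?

1

Column maxima: Route-1 → 7, Route-2 → 1, Route-3 → 7.
The smallest of these is 1.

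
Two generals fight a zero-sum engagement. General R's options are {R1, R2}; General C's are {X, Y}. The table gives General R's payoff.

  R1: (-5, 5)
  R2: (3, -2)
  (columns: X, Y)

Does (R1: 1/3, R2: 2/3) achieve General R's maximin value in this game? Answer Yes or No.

Yes

Against X this mix gives (1/3)·(-5) + (2/3)·3 = 1/3.
Against Y this mix gives (1/3)·5 + (2/3)·(-2) = 1/3.
All of General C's active replies (X, Y) yield 1/3, and no column does worse for General R. The mix makes General C indifferent and guarantees 1/3, so it is optimal.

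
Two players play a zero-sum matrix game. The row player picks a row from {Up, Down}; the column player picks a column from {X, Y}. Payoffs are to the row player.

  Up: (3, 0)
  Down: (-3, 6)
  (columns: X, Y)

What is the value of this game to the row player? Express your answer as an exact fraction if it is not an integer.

Row minima: Up → 0, Down → -3; maximin = 0.
Column maxima: X → 3, Y → 6; minimax = 3.
0 ≠ 3, so there is no saddle point; optimal play is mixed.
Let the row player play Up with probability p. Expected payoff against X: 3p + (-3)(1−p) = 6p − 3; against Y: 0p + 6(1−p) = −6p + 6.
Setting these equal: 6p − 3 = −6p + 6 ⇒ 12p = 9 ⇒ p = 3/4, and the value is (6)·(3/4) − 3 = 3/2.
For the column player: with q = P(X), equating Up's and Down's payoffs gives 3q = −9q + 6 ⇒ q = 1/2.

3/2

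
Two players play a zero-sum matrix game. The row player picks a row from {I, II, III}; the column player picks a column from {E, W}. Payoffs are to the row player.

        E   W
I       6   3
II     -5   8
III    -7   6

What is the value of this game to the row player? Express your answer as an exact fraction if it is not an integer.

Row minima: I → 3, II → -5, III → -7; maximin = 3.
Column maxima: E → 6, W → 8; minimax = 6.
3 ≠ 6, so there is no saddle point; optimal play is mixed.
III is strictly dominated by II, so the row player never plays it.
On the remaining 2×2 (I, II vs E, W):
Let the row player play I with probability p. Expected payoff against E: 6p + (-5)(1−p) = 11p − 5; against W: 3p + 8(1−p) = −5p + 8.
Setting these equal: 11p − 5 = −5p + 8 ⇒ 16p = 13 ⇒ p = 13/16, and the value is (11)·(13/16) − 5 = 63/16.
For the column player: with q = P(E), equating I's and II's payoffs gives 3q + 3 = −13q + 8 ⇒ q = 5/16.

63/16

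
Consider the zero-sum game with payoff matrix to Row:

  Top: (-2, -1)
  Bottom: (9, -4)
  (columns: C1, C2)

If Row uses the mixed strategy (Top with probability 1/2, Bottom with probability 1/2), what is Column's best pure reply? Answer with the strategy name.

If Column plays C1, Row's expected payoff is (1/2)·(-2) + (1/2)·9 = 7/2.
If Column plays C2, Row's expected payoff is (1/2)·(-1) + (1/2)·(-4) = -5/2.
Column minimizes Row's payoff; the smallest is -5/2, so the best response is C2.

C2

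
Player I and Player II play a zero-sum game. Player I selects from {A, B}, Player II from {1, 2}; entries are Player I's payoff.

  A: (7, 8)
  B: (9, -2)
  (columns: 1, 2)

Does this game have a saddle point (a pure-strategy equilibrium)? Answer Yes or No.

Row minima: A → 7, B → -2; maximin = 7.
Column maxima: 1 → 9, 2 → 8; minimax = 8.
7 ≠ 8, so no pure-strategy equilibrium exists.

No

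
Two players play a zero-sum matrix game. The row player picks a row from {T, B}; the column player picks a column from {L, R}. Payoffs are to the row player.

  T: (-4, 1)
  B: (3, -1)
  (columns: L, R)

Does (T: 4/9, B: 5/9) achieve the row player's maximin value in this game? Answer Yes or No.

Yes

Against L this mix gives (4/9)·(-4) + (5/9)·3 = -1/9.
Against R this mix gives (4/9)·1 + (5/9)·(-1) = -1/9.
All of the column player's active replies (L, R) yield -1/9, and no column does worse for the row player. The mix makes the column player indifferent and guarantees -1/9, so it is optimal.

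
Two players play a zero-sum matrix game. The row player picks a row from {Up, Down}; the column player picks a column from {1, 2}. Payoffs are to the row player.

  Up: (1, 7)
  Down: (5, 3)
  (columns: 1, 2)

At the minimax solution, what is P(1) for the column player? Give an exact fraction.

1/2

Row minima: Up → 1, Down → 3; maximin = 3.
Column maxima: 1 → 5, 2 → 7; minimax = 5.
3 ≠ 5, so there is no saddle point; optimal play is mixed.
Let the row player play Up with probability p. Expected payoff against 1: 1p + 5(1−p) = −4p + 5; against 2: 7p + 3(1−p) = 4p + 3.
Setting these equal: −4p + 5 = 4p + 3 ⇒ −8p = -2 ⇒ p = 1/4, and the value is (-4)·(1/4) + 5 = 4.
For the column player: with q = P(1), equating Up's and Down's payoffs gives −6q + 7 = 2q + 3 ⇒ q = 1/2.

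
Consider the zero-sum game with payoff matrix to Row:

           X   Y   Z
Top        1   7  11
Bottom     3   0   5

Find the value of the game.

7/3

Row minima: Top → 1, Bottom → 0; maximin = 1.
Column maxima: X → 3, Y → 7, Z → 11; minimax = 3.
1 ≠ 3, so there is no saddle point; optimal play is mixed.
Z is strictly dominated by X (it gives Row strictly more in every row), so Column never plays it.
On the remaining 2×2 (Top, Bottom vs X, Y):
Let Row play Top with probability p. Expected payoff against X: 1p + 3(1−p) = −2p + 3; against Y: 7p + 0(1−p) = 7p.
Setting these equal: −2p + 3 = 7p ⇒ −9p = -3 ⇒ p = 1/3, and the value is (-2)·(1/3) + 3 = 7/3.
For Column: with q = P(X), equating Top's and Bottom's payoffs gives −6q + 7 = 3q ⇒ q = 7/9.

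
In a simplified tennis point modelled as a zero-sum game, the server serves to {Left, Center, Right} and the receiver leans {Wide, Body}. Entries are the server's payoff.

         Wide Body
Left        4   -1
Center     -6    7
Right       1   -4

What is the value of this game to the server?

Row minima: Left → -1, Center → -6, Right → -4; maximin = -1.
Column maxima: Wide → 4, Body → 7; minimax = 4.
-1 ≠ 4, so there is no saddle point; optimal play is mixed.
Right is strictly dominated by Left, so the server never plays it.
On the remaining 2×2 (Left, Center vs Wide, Body):
Let the server play Left with probability p. Expected payoff against Wide: 4p + (-6)(1−p) = 10p − 6; against Body: (-1)p + 7(1−p) = −8p + 7.
Setting these equal: 10p − 6 = −8p + 7 ⇒ 18p = 13 ⇒ p = 13/18, and the value is (10)·(13/18) − 6 = 11/9.
For the receiver: with q = P(Wide), equating Left's and Center's payoffs gives 5q − 1 = −13q + 7 ⇒ q = 4/9.

11/9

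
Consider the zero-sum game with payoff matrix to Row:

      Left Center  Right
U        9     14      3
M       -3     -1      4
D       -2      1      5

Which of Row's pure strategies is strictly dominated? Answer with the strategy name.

M

D gives a strictly higher payoff than M against every column: -2 > -3, 1 > -1, 5 > 4.
So M is strictly dominated and Row never plays it.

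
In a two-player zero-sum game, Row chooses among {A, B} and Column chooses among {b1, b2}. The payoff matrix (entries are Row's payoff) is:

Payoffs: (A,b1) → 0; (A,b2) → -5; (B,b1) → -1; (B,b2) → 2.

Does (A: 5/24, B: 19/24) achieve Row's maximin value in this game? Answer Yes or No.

No

Against b1 this mix gives (5/24)·0 + (19/24)·(-1) = -19/24.
Against b2 this mix gives (5/24)·(-5) + (19/24)·2 = 13/24.
Column will play b1, holding Row to -19/24. Shifting weight toward the row that does better against b1 would raise this floor (the equalizing mix achieves -5/8 against both b1 and b2), so the proposed strategy is not optimal.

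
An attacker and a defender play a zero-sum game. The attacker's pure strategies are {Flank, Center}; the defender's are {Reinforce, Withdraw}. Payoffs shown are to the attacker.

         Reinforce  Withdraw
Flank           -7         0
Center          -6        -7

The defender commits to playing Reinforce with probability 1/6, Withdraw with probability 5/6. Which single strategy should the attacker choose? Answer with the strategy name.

Expected payoff of Flank: (1/6)·(-7) + (5/6)·0 = -7/6.
Expected payoff of Center: (1/6)·(-6) + (5/6)·(-7) = -41/6.
The largest is -7/6, so the attacker's best response is Flank.

Flank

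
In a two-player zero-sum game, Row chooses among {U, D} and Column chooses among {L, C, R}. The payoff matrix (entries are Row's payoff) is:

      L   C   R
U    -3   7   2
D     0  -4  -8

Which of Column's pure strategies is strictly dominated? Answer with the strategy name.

R holds Row's payoff strictly below C in every row: 2 < 7, -8 < -4.
So C is strictly dominated for Column.

C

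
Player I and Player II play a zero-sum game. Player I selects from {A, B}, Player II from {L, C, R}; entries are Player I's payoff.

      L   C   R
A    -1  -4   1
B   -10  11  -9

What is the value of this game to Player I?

Row minima: A → -4, B → -10; maximin = -4.
Column maxima: L → -1, C → 11, R → 1; minimax = -1.
-4 ≠ -1, so there is no saddle point; optimal play is mixed.
R is strictly dominated by L (it gives Player I strictly more in every row), so Player II never plays it.
On the remaining 2×2 (A, B vs L, C):
Let Player I play A with probability p. Expected payoff against L: (-1)p + (-10)(1−p) = 9p − 10; against C: (-4)p + 11(1−p) = −15p + 11.
Setting these equal: 9p − 10 = −15p + 11 ⇒ 24p = 21 ⇒ p = 7/8, and the value is (9)·(7/8) − 10 = -17/8.
For Player II: with q = P(L), equating A's and B's payoffs gives 3q − 4 = −21q + 11 ⇒ q = 5/8.

-17/8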